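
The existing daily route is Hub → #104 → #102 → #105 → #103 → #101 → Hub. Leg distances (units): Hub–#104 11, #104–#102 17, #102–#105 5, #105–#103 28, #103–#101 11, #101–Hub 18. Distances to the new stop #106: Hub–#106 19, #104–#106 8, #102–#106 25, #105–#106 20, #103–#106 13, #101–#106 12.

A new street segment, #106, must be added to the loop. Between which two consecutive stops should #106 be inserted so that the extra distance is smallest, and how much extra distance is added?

Minimum extra distance: 5, inserting #106 between #105 and #103.

Insertion cost between consecutive stops i–j is d(i,#106) + d(#106,j) − d(i,j):
  between Hub and #104: 19 + 8 − 11 = 16
  between #104 and #102: 8 + 25 − 17 = 16
  between #102 and #105: 25 + 20 − 5 = 40
  between #105 and #103: 20 + 13 − 28 = 5
  between #103 and #101: 13 + 12 − 11 = 14
  between #101 and Hub: 12 + 19 − 18 = 13
Cheapest insertion is between #105 and #103, adding 5.
New total = 90 + 5 = 95.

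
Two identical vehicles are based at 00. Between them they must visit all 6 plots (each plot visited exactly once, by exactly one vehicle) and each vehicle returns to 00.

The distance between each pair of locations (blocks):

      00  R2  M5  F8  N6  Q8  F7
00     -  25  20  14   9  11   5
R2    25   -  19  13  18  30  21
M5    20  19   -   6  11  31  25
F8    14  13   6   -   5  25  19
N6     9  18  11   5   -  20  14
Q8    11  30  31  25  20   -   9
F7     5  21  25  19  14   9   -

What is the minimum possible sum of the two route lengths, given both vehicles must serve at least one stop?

There are 2^5 − 1 = 31 ways to divide the 6 stops into two non-empty groups. For each, the best each vehicle can do is its own shortest tour through its group:
  {R2} + {M5, F8, N6, Q8, F7}: 50 + 65 = 115
  {M5} + {R2, F8, N6, Q8, F7}: 40 + 68 = 108
  {R2, M5} + {F8, N6, Q8, F7}: 64 + 53 = 117
  {F8} + {R2, M5, N6, Q8, F7}: 28 + 80 = 108
  {R2, F8} + {M5, N6, Q8, F7}: 52 + 65 = 117
  {M5, F8} + {R2, N6, Q8, F7}: 40 + 68 = 108
  … (31 splits in total)
  {Q8} + {R2, M5, F8, N6, F7}: 22 + 65 = 87  ← best
Best: vehicle 1 00 → Q8 → 00 = 22; vehicle 2 00 → N6 → M5 → F8 → R2 → F7 → 00 = 65; combined 87.

87 blocks — the smallest possible combined total.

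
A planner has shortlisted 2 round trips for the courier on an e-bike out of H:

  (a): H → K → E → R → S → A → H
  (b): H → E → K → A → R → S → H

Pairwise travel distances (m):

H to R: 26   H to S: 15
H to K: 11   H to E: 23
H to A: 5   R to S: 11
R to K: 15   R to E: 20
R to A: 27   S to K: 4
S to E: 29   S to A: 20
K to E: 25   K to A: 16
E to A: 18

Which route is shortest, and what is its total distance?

92 m — (a) is the shortest.

(a): 11 + 25 + 20 + 11 + 20 + 5 = 92
(b): 23 + 25 + 16 + 27 + 11 + 15 = 117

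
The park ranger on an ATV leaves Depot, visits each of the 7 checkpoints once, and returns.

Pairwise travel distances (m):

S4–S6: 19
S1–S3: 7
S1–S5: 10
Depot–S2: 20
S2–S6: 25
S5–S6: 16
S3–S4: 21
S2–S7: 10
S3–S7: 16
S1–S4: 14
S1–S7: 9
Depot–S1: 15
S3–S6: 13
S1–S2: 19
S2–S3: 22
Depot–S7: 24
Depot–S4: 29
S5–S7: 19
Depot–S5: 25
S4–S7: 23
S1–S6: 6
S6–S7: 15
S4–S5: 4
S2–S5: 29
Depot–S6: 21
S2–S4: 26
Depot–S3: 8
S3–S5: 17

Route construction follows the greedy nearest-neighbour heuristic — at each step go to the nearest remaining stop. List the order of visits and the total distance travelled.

At Depot the remaining stops are S3 8, S1 15, S2 20, S6 21, S7 24, S5 25, S4 29; go to S3.
At S3 the remaining stops are S1 7, S6 13, S7 16, S5 17, S4 21, S2 22; go to S1.
At S1 the remaining stops are S6 6, S7 9, S5 10, S4 14, S2 19; go to S6.
At S6 the remaining stops are S7 15, S5 16, S4 19, S2 25; go to S7.
At S7 the remaining stops are S2 10, S5 19, S4 23; go to S2.
At S2 the remaining stops are S4 26, S5 29; go to S4.
At S4 the remaining stops are S5 4; go to S5.
Return S5→Depot: 25.
Total = 8 + 7 + 6 + 15 + 10 + 26 + 4 + 25 = 101.

101 m along Depot → S3 → S1 → S6 → S7 → S2 → S4 → S5 → Depot.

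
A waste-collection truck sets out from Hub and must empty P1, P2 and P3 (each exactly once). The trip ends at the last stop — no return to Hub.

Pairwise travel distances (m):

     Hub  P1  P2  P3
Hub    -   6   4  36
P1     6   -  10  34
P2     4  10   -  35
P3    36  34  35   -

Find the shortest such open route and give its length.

There are 3! = 6 possible orderings.
Hub→P1→P2→P3: 6+10+35 = 51
Hub→P1→P3→P2: 6+34+35 = 75
Hub→P2→P1→P3: 4+10+34 = 48
Hub→P2→P3→P1: 4+35+34 = 73
Hub→P3→P1→P2: 36+34+10 = 80
Hub→P3→P2→P1: 36+35+10 = 81
The minimum is 48.
One shortest path: Hub → P2 → P1 → P3.

Minimum one-way distance = 48 m.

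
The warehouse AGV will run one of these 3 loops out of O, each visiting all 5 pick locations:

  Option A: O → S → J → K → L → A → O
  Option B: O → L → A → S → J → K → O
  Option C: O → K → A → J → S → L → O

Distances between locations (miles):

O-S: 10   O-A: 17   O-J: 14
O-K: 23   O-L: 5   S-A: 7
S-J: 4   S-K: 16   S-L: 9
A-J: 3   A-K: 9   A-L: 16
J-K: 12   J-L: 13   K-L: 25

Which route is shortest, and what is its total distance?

Option A: 10 + 4 + 12 + 25 + 16 + 17 = 84
Option B: 5 + 16 + 7 + 4 + 12 + 23 = 67
Option C: 23 + 9 + 3 + 4 + 9 + 5 = 53

53 miles — Option C is the shortest.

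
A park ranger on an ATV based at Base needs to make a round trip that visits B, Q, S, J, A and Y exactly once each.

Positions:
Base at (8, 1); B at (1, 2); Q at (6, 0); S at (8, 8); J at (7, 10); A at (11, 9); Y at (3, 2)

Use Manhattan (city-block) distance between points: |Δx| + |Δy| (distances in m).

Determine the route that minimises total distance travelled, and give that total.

There are 360 distinct closed tours to check (reversals are equivalent).
Base-B-Q-S-J-A-Y-Base: 8+7+10+3+5+15+6 = 54
Base-B-Q-S-J-Y-A-Base: 8+7+10+3+12+15+11 = 66
Base-B-Q-S-A-J-Y-Base: 8+7+10+4+5+12+6 = 52
Base-B-Q-S-A-Y-J-Base: 8+7+10+4+15+12+10 = 66
Base-B-Q-S-Y-J-A-Base: 8+7+10+11+12+5+11 = 64
Base-B-Q-S-Y-A-J-Base: 8+7+10+11+15+5+10 = 66
Base-B-Q-J-S-A-Y-Base: 8+7+11+3+4+15+6 = 54
Base-B-Q-J-S-Y-A-Base: 8+7+11+3+11+15+11 = 66
… (352 more)
Base-Q-B-Y-J-A-S-Base: 3+7+2+12+5+4+7 = 40  ← best
The minimum is 40.
One optimal route: Base → Q → B → Y → J → A → S → Base (or its reverse).

40 m — the shortest possible round trip.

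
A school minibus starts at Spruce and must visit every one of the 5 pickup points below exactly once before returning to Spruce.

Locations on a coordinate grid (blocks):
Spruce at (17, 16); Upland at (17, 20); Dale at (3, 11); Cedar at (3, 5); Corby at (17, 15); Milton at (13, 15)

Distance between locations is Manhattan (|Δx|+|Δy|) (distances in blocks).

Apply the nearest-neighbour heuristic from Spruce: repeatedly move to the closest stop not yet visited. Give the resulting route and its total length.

At Spruce the remaining stops are Corby 1, Upland 4, Milton 5, Dale 19, Cedar 25; go to Corby.
At Corby the remaining stops are Milton 4, Upland 5, Dale 18, Cedar 24; go to Milton.
At Milton the remaining stops are Upland 9, Dale 14, Cedar 20; go to Upland.
At Upland the remaining stops are Dale 23, Cedar 29; go to Dale.
At Dale the remaining stops are Cedar 6; go to Cedar.
Return Cedar→Spruce: 25.
Total = 1 + 4 + 9 + 23 + 6 + 25 = 68.

Nearest-neighbour total = 68 blocks; route Spruce → Corby → Milton → Upland → Dale → Cedar → Spruce.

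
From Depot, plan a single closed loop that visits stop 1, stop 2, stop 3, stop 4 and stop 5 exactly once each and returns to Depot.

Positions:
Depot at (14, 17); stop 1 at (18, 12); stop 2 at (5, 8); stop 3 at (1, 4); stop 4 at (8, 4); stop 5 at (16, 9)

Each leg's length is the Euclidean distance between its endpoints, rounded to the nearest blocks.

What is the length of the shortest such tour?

45 blocks — the shortest possible round trip.

Depot → stop 1 → stop 2 → stop 3 → stop 4 → stop 5 → Depot: 6+14+6+7+9+8 = 50
Depot → stop 1 → stop 2 → stop 3 → stop 5 → stop 4 → Depot: 6+14+6+16+9+14 = 65
Depot → stop 1 → stop 2 → stop 4 → stop 3 → stop 5 → Depot: 6+14+5+7+16+8 = 56
Depot → stop 1 → stop 2 → stop 4 → stop 5 → stop 3 → Depot: 6+14+5+9+16+18 = 68
Depot → stop 1 → stop 2 → stop 5 → stop 3 → stop 4 → Depot: 6+14+11+16+7+14 = 68
Depot → stop 1 → stop 2 → stop 5 → stop 4 → stop 3 → Depot: 6+14+11+9+7+18 = 65
Depot → stop 1 → stop 3 → stop 2 → stop 4 → stop 5 → Depot: 6+19+6+5+9+8 = 53
Depot → stop 1 → stop 3 → stop 2 → stop 5 → stop 4 → Depot: 6+19+6+11+9+14 = 65
Depot → stop 1 → stop 3 → stop 4 → stop 2 → stop 5 → Depot: 6+19+7+5+11+8 = 56
Depot → stop 1 → stop 3 → stop 4 → stop 5 → stop 2 → Depot: 6+19+7+9+11+13 = 65
Depot → stop 1 → stop 3 → stop 5 → stop 2 → stop 4 → Depot: 6+19+16+11+5+14 = 71
Depot → stop 1 → stop 3 → stop 5 → stop 4 → stop 2 → Depot: 6+19+16+9+5+13 = 68
Depot → stop 1 → stop 4 → stop 2 → stop 3 → stop 5 → Depot: 6+13+5+6+16+8 = 54
Depot → stop 1 → stop 4 → stop 2 → stop 5 → stop 3 → Depot: 6+13+5+11+16+18 = 69
… (46 more)
Depot → stop 1 → stop 5 → stop 4 → stop 3 → stop 2 → Depot: 6+4+9+7+6+13 = 45  ← best
The minimum is 45.
One optimal route: Depot → stop 1 → stop 5 → stop 4 → stop 3 → stop 2 → Depot (or its reverse).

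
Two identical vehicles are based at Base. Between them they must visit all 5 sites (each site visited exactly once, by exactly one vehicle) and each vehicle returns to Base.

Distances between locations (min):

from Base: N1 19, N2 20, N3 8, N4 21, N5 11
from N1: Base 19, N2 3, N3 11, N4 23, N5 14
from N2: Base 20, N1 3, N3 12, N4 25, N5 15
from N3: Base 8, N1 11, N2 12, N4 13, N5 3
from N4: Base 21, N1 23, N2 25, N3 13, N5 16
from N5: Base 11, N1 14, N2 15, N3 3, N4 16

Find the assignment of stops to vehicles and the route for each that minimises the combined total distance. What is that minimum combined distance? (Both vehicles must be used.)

Minimum combined distance: 89 min.

There are 2^4 − 1 = 15 ways to divide the 5 stops into two non-empty groups. For each, the best each vehicle can do is its own shortest tour through its group:
  {N1} + {N2, N3, N4, N5}: 38 + 72 = 110
  {N2} + {N1, N3, N4, N5}: 40 + 69 = 109
  {N1, N2} + {N3, N4, N5}: 42 + 48 = 90
  {N3} + {N1, N2, N4, N5}: 16 + 73 = 89
  {N1, N3} + {N2, N4, N5}: 38 + 72 = 110
  {N2, N3} + {N1, N4, N5}: 40 + 69 = 109
  … (15 splits in total)
Best: vehicle 1 Base → N3 → Base = 16; vehicle 2 Base → N2 → N1 → N4 → N5 → Base = 73; combined 89.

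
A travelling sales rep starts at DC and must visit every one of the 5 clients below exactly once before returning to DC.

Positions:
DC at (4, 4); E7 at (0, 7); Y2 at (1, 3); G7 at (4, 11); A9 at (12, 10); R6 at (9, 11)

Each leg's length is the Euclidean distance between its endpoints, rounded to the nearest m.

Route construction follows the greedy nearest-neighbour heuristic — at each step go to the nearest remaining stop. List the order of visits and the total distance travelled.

DC → [Y2:3 / E7:5 / G7:7 / R6:9 / A9:10] → Y2 (3)
Y2 → [E7:4 / G7:9 / R6:11 / A9:13] → E7 (4)
E7 → [G7:6 / R6:10 / A9:12] → G7 (6)
G7 → [R6:5 / A9:8] → R6 (5)
R6 → [A9:3] → A9 (3)
Return A9→DC: 10.
Total = 3 + 4 + 6 + 5 + 3 + 10 = 31.

Nearest-neighbour total = 31 m; route DC → Y2 → E7 → G7 → R6 → A9 → DC.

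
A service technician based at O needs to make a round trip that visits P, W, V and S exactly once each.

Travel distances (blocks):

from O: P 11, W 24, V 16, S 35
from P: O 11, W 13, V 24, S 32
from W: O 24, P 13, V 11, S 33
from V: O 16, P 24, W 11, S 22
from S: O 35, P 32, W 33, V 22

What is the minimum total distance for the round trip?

O → P → W → V → S → O: 11+13+11+22+35 = 92
O → P → W → S → V → O: 11+13+33+22+16 = 95
O → P → V → W → S → O: 11+24+11+33+35 = 114
O → P → V → S → W → O: 11+24+22+33+24 = 114
O → P → S → W → V → O: 11+32+33+11+16 = 103
O → P → S → V → W → O: 11+32+22+11+24 = 100
O → W → P → V → S → O: 24+13+24+22+35 = 118
O → W → P → S → V → O: 24+13+32+22+16 = 107
O → W → V → P → S → O: 24+11+24+32+35 = 126
O → W → S → P → V → O: 24+33+32+24+16 = 129
O → V → P → W → S → O: 16+24+13+33+35 = 121
O → V → W → P → S → O: 16+11+13+32+35 = 107
The minimum is 92.
One optimal route: O → P → W → V → S → O (or its reverse).

92 blocks — the shortest possible round trip.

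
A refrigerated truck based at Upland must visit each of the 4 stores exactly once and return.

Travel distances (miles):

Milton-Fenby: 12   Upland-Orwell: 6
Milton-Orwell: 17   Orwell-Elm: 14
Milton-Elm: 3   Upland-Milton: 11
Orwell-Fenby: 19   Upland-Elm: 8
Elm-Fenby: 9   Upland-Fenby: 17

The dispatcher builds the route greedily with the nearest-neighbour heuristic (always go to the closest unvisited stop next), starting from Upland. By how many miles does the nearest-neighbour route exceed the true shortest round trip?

From Upland: Orwell=6, Elm=8, Milton=11, Fenby=17 → choose Orwell (6).
From Orwell: Elm=14, Milton=17, Fenby=19 → choose Elm (14).
From Elm: Milton=3, Fenby=9 → choose Milton (3).
From Milton: Fenby=12 → choose Fenby (12).
NN route Upland → Orwell → Elm → Milton → Fenby → Upland costs 52.
Optimal: Upland → Milton → Elm → Fenby → Orwell → Upland costs 48 (by enumerating all 12 distinct tours).
Excess = 52 − 48 = 4.

Excess over optimum: 4 miles.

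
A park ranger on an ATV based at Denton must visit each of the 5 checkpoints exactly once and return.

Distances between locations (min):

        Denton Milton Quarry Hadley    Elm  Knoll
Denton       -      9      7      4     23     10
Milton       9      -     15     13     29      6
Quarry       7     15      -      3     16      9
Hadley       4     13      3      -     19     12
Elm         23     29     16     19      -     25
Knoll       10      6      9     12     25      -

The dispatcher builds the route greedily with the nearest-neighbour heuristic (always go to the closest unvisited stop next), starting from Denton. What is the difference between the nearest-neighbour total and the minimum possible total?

Denton: Hadley=4, Quarry=7, Milton=9, Knoll=10, Elm=23 ⇒ Hadley
Hadley: Quarry=3, Knoll=12, Milton=13, Elm=19 ⇒ Quarry
Quarry: Knoll=9, Milton=15, Elm=16 ⇒ Knoll
Knoll: Milton=6, Elm=25 ⇒ Milton
Milton: Elm=29 ⇒ Elm
NN route Denton → Hadley → Quarry → Knoll → Milton → Elm → Denton costs 74.
Optimal: Denton → Milton → Knoll → Quarry → Elm → Hadley → Denton costs 63 (by enumerating all 60 distinct tours).
Excess = 74 − 63 = 11.

11 min longer than the optimal tour.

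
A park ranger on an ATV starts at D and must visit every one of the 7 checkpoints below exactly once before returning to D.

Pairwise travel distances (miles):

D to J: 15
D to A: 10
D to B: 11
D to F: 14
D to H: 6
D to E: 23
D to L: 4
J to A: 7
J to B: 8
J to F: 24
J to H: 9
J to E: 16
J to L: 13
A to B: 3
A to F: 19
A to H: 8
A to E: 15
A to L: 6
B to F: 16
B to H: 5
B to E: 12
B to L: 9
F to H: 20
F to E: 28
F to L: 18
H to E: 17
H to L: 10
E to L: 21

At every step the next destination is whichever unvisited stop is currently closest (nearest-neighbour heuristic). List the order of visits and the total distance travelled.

Total distance 85 miles via the nearest-neighbour route D → L → A → B → H → J → E → F → D.

From D: distances to unvisited — L=4, H=6, A=10, B=11, F=14, J=15, E=23. Nearest is L (4).
From L: distances to unvisited — A=6, B=9, H=10, J=13, F=18, E=21. Nearest is A (6).
From A: distances to unvisited — B=3, J=7, H=8, E=15, F=19. Nearest is B (3).
From B: distances to unvisited — H=5, J=8, E=12, F=16. Nearest is H (5).
From H: distances to unvisited — J=9, E=17, F=20. Nearest is J (9).
From J: distances to unvisited — E=16, F=24. Nearest is E (16).
From E: distances to unvisited — F=28. Nearest is F (28).
Return F→D: 14.
Total = 4 + 6 + 3 + 5 + 9 + 16 + 28 + 14 = 85.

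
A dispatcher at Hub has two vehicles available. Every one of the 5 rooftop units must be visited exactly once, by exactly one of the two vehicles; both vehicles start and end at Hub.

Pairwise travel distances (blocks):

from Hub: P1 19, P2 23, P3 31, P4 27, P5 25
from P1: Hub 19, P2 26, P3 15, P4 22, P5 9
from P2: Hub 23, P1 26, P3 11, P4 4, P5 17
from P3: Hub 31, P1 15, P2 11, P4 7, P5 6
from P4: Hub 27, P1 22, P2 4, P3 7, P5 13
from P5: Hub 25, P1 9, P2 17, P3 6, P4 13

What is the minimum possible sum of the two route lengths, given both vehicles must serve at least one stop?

Try each way of splitting the stops between the two vehicles (each non-empty) and, for each split, find the best tour for each vehicle:
  {P1} + {P2, P3, P4, P5}: 38 + 65 = 103
  {P2} + {P1, P3, P4, P5}: 46 + 68 = 114
  {P1, P2} + {P3, P4, P5}: 68 + 65 = 133
  {P3} + {P1, P2, P4, P5}: 62 + 68 = 130
  {P1, P3} + {P2, P4, P5}: 65 + 65 = 130
  {P2, P3} + {P1, P4, P5}: 65 + 68 = 133
  … (15 splits in total)
Best: vehicle 1 Hub → P1 → Hub = 38; vehicle 2 Hub → P2 → P4 → P3 → P5 → Hub = 65; combined 103.

Minimum combined distance: 103 blocks.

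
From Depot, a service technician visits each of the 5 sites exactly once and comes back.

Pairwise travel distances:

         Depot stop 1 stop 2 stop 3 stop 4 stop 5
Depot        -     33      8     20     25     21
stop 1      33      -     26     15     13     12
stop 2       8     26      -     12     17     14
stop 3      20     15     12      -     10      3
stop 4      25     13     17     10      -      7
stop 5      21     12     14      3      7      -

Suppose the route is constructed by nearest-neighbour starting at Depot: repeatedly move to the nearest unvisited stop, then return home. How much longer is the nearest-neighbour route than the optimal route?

3 longer than the optimal tour.

From Depot: stop 2=8, stop 3=20, stop 5=21, stop 4=25, stop 1=33 → choose stop 2 (8).
From stop 2: stop 3=12, stop 5=14, stop 4=17, stop 1=26 → choose stop 3 (12).
From stop 3: stop 5=3, stop 4=10, stop 1=15 → choose stop 5 (3).
From stop 5: stop 4=7, stop 1=12 → choose stop 4 (7).
From stop 4: stop 1=13 → choose stop 1 (13).
NN route Depot → stop 2 → stop 3 → stop 5 → stop 4 → stop 1 → Depot costs 76.
Optimal: Depot → stop 2 → stop 3 → stop 5 → stop 1 → stop 4 → Depot costs 73 (by enumerating all 60 distinct tours).
Excess = 76 − 73 = 3.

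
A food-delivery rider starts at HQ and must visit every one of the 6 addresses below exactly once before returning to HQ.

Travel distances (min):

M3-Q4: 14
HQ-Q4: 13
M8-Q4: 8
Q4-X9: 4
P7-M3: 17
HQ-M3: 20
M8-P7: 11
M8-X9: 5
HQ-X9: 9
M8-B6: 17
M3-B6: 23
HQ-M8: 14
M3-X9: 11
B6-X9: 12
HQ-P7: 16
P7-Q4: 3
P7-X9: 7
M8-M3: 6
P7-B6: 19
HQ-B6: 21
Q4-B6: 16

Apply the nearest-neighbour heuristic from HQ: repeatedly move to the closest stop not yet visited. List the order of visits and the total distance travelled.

Total distance 77 min via the nearest-neighbour route HQ → X9 → Q4 → P7 → M8 → M3 → B6 → HQ.

HQ → [X9:9 / Q4:13 / M8:14 / P7:16 / M3:20 / B6:21] → X9 (9)
X9 → [Q4:4 / M8:5 / P7:7 / M3:11 / B6:12] → Q4 (4)
Q4 → [P7:3 / M8:8 / M3:14 / B6:16] → P7 (3)
P7 → [M8:11 / M3:17 / B6:19] → M8 (11)
M8 → [M3:6 / B6:17] → M3 (6)
M3 → [B6:23] → B6 (23)
Return B6→HQ: 21.
Total = 9 + 4 + 3 + 11 + 6 + 23 + 21 = 77.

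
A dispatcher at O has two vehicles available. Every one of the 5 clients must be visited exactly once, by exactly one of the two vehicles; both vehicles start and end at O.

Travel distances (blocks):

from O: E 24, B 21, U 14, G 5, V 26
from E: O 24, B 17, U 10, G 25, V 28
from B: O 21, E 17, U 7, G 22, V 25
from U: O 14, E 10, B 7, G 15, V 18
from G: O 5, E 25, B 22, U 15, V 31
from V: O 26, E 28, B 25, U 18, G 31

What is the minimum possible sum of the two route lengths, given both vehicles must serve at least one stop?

102 blocks — the smallest possible combined total.

Check every non-empty split of the stops between the two vehicles; for each half take its own optimal tour:
  {E} + {B, U, G, V}: 48 + 78 = 126
  {B} + {E, U, G, V}: 42 + 84 = 126
  {E, B} + {U, G, V}: 62 + 64 = 126
  {U} + {E, B, G, V}: 28 + 98 = 126
  {E, U} + {B, G, V}: 48 + 78 = 126
  {B, U} + {E, G, V}: 42 + 84 = 126
  … (15 splits in total)
  {G} + {E, B, U, V}: 10 + 92 = 102  ← best
Best: vehicle 1 O → G → O = 10; vehicle 2 O → E → B → U → V → O = 92; combined 102.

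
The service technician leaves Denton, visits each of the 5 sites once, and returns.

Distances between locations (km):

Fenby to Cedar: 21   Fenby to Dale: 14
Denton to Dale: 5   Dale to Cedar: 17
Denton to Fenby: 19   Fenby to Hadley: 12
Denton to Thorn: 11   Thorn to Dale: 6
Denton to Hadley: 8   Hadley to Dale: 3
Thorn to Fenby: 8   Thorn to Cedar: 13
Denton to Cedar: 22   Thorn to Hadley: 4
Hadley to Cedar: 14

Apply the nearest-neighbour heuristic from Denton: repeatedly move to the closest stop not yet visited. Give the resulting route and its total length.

Total distance 63 km via the nearest-neighbour route Denton → Dale → Hadley → Thorn → Fenby → Cedar → Denton.

Denton → [Dale:5 / Hadley:8 / Thorn:11 / Fenby:19 / Cedar:22] → Dale (5)
Dale → [Hadley:3 / Thorn:6 / Fenby:14 / Cedar:17] → Hadley (3)
Hadley → [Thorn:4 / Fenby:12 / Cedar:14] → Thorn (4)
Thorn → [Fenby:8 / Cedar:13] → Fenby (8)
Fenby → [Cedar:21] → Cedar (21)
Return Cedar→Denton: 22.
Total = 5 + 3 + 4 + 8 + 21 + 22 = 63.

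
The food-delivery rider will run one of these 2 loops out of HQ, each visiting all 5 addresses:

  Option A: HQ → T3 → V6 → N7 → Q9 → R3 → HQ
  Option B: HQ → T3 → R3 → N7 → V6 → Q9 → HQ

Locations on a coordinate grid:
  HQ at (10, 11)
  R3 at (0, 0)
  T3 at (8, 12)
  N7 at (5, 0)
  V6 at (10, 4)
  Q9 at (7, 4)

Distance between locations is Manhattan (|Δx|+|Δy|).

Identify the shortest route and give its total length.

Shortest is Option B, total 50.

Option A: 3 + 10 + 9 + 6 + 11 + 21 = 60
Option B: 3 + 20 + 5 + 9 + 3 + 10 = 50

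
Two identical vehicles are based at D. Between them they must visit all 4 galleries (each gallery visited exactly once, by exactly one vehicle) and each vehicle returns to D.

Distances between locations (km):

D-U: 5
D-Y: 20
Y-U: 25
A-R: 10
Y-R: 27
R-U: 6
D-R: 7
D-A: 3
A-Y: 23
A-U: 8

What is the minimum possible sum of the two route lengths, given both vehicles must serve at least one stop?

Try each way of splitting the stops between the two vehicles (each non-empty) and, for each split, find the best tour for each vehicle:
  {A} + {Y, R, U}: 6 + 58 = 64
  {Y} + {A, R, U}: 40 + 24 = 64
  {A, Y} + {R, U}: 46 + 18 = 64
  {R} + {A, Y, U}: 14 + 56 = 70
  {A, R} + {Y, U}: 20 + 50 = 70
  {Y, R} + {A, U}: 54 + 16 = 70
  … (7 splits in total)
Best: vehicle 1 D → A → D = 6; vehicle 2 D → Y → R → U → D = 58; combined 64.

Minimum combined distance: 64 km.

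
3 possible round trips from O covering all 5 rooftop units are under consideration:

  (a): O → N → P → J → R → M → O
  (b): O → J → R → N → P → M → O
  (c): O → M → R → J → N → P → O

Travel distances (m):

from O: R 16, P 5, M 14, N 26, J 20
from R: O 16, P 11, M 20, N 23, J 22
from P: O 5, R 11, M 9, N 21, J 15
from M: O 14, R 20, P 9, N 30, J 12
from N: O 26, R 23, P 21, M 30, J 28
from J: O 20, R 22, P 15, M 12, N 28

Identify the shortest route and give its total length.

Shortest is (b), total 109 m.

(a): 26 + 21 + 15 + 22 + 20 + 14 = 118
(b): 20 + 22 + 23 + 21 + 9 + 14 = 109
(c): 14 + 20 + 22 + 28 + 21 + 5 = 110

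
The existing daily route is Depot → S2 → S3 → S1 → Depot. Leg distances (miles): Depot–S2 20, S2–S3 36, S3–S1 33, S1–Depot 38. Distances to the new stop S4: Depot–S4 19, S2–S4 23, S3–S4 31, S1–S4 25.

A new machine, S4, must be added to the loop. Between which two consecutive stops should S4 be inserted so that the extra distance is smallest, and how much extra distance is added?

+6 miles — insert S4 between S1 and Depot.

Insertion cost between consecutive stops i–j is d(i,S4) + d(S4,j) − d(i,j):
  between Depot and S2: 19 + 23 − 20 = 22
  between S2 and S3: 23 + 31 − 36 = 18
  between S3 and S1: 31 + 25 − 33 = 23
  between S1 and Depot: 25 + 19 − 38 = 6
Cheapest insertion is between S1 and Depot, adding 6.
New total = 127 + 6 = 133.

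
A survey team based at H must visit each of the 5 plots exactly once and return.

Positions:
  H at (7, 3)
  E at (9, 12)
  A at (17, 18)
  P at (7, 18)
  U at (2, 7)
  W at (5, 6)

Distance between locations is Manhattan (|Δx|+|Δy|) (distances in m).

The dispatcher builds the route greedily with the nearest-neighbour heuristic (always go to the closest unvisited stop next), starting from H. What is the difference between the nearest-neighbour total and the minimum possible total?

4 m longer than the optimal tour.

From H: W=5, U=9, E=11, P=15, A=25 → choose W (5).
From W: U=4, E=10, P=14, A=24 → choose U (4).
From U: E=12, P=16, A=26 → choose E (12).
From E: P=8, A=14 → choose P (8).
From P: A=10 → choose A (10).
NN route H → W → U → E → P → A → H costs 64.
Optimal: H → E → A → P → U → W → H costs 60 (by enumerating all 60 distinct tours).
Excess = 64 − 60 = 4.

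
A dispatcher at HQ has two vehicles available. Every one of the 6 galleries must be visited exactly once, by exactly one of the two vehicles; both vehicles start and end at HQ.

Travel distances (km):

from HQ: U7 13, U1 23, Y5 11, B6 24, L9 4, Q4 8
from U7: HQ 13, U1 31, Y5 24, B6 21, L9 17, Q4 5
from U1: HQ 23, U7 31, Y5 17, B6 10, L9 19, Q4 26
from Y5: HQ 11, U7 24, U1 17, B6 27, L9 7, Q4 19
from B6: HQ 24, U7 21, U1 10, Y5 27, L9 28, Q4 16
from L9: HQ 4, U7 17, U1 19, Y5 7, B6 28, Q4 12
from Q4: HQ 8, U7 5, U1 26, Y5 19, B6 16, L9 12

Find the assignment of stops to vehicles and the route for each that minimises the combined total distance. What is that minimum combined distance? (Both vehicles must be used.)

There are 2^5 − 1 = 31 ways to divide the 6 stops into two non-empty groups. For each, the best each vehicle can do is its own shortest tour through its group:
  {U7} + {U1, Y5, B6, L9, Q4}: 26 + 62 = 88
  {U1} + {U7, Y5, B6, L9, Q4}: 46 + 72 = 118
  {U7, U1} + {Y5, B6, L9, Q4}: 67 + 62 = 129
  {Y5} + {U7, U1, B6, L9, Q4}: 22 + 67 = 89
  {U7, Y5} + {U1, B6, L9, Q4}: 48 + 57 = 105
  {U1, Y5} + {U7, B6, L9, Q4}: 51 + 66 = 117
  … (31 splits in total)
  {L9} + {U7, U1, Y5, B6, Q4}: 8 + 72 = 80  ← best
Best: vehicle 1 HQ → L9 → HQ = 8; vehicle 2 HQ → U7 → Q4 → B6 → U1 → Y5 → HQ = 72; combined 80.

80 km — the smallest possible combined total.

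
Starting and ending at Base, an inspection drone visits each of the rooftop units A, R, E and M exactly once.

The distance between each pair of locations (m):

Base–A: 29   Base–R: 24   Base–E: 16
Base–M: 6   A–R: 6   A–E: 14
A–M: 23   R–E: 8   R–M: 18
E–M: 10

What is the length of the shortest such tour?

59 m — the shortest possible round trip.

There are 12 distinct closed tours to check (reversals are equivalent).
Base - A - R - E - M - Base: 29+6+8+10+6 = 59
Base - A - R - M - E - Base: 29+6+18+10+16 = 79
Base - A - E - R - M - Base: 29+14+8+18+6 = 75
Base - A - E - M - R - Base: 29+14+10+18+24 = 95
Base - A - M - R - E - Base: 29+23+18+8+16 = 94
Base - A - M - E - R - Base: 29+23+10+8+24 = 94
Base - R - A - E - M - Base: 24+6+14+10+6 = 60
Base - R - A - M - E - Base: 24+6+23+10+16 = 79
Base - R - E - A - M - Base: 24+8+14+23+6 = 75
Base - R - M - A - E - Base: 24+18+23+14+16 = 95
Base - E - A - R - M - Base: 16+14+6+18+6 = 60
Base - E - R - A - M - Base: 16+8+6+23+6 = 59
The minimum is 59.
One optimal route: Base → A → R → E → M → Base (or its reverse).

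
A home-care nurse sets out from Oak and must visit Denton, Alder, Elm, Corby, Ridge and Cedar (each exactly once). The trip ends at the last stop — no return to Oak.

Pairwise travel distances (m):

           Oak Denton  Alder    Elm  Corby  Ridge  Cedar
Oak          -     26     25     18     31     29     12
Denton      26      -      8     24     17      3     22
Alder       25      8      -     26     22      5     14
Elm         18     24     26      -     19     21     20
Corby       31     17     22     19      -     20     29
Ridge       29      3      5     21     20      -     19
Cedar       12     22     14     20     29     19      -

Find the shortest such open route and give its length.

There are 6! = 720 possible orderings.
Oak → Denton → Alder → Elm → Corby → Ridge → Cedar: 26+8+26+19+20+19 = 118
Oak → Denton → Alder → Elm → Corby → Cedar → Ridge: 26+8+26+19+29+19 = 127
Oak → Denton → Alder → Elm → Ridge → Corby → Cedar: 26+8+26+21+20+29 = 130
Oak → Denton → Alder → Elm → Ridge → Cedar → Corby: 26+8+26+21+19+29 = 129
Oak → Denton → Alder → Elm → Cedar → Corby → Ridge: 26+8+26+20+29+20 = 129
Oak → Denton → Alder → Elm → Cedar → Ridge → Corby: 26+8+26+20+19+20 = 119
Oak → Denton → Alder → Corby → Elm → Ridge → Cedar: 26+8+22+19+21+19 = 115
Oak → Denton → Alder → Corby → Elm → Cedar → Ridge: 26+8+22+19+20+19 = 114
… (712 more)
Oak → Cedar → Alder → Ridge → Denton → Corby → Elm: 12+14+5+3+17+19 = 70  ← best
The minimum is 70.
One shortest path: Oak → Cedar → Alder → Ridge → Denton → Corby → Elm.

Minimum one-way distance = 70 m.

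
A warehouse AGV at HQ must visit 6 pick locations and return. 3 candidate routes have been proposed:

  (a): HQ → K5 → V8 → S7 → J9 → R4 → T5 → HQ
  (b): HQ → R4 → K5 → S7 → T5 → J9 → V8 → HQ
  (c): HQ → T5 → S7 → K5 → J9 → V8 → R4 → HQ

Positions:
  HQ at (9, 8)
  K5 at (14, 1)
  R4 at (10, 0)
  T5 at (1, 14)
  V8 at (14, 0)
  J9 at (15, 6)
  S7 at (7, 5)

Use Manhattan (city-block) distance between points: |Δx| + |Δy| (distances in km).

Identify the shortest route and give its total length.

66 km — (c) is the shortest.

(a): 12 + 1 + 12 + 9 + 11 + 23 + 14 = 82
(b): 9 + 5 + 11 + 15 + 22 + 7 + 13 = 82
(c): 14 + 15 + 11 + 6 + 7 + 4 + 9 = 66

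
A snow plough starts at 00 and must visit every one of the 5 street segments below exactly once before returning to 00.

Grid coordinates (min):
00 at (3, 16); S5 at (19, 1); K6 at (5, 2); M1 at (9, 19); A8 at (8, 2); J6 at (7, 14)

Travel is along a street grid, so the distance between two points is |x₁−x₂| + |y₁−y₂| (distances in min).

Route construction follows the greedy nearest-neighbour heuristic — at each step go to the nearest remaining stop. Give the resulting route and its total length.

At 00 the remaining stops are J6 6, M1 9, K6 16, A8 19, S5 31; go to J6.
At J6 the remaining stops are M1 7, A8 13, K6 14, S5 25; go to M1.
At M1 the remaining stops are A8 18, K6 21, S5 28; go to A8.
At A8 the remaining stops are K6 3, S5 12; go to K6.
At K6 the remaining stops are S5 15; go to S5.
Return S5→00: 31.
Total = 6 + 7 + 18 + 3 + 15 + 31 = 80.

80 min along 00 → J6 → M1 → A8 → K6 → S5 → 00.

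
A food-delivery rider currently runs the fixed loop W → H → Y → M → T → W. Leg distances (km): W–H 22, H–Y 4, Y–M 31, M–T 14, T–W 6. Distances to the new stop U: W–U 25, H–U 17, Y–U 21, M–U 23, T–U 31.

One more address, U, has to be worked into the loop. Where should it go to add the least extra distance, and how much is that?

Insertion cost between consecutive stops i–j is d(i,U) + d(U,j) − d(i,j):
  between W and H: 25 + 17 − 22 = 20
  between H and Y: 17 + 21 − 4 = 34
  between Y and M: 21 + 23 − 31 = 13
  between M and T: 23 + 31 − 14 = 40
  between T and W: 31 + 25 − 6 = 50
Cheapest insertion is between Y and M, adding 13.
New total = 77 + 13 = 90.

Adding 13 km by placing U on the Y–M leg.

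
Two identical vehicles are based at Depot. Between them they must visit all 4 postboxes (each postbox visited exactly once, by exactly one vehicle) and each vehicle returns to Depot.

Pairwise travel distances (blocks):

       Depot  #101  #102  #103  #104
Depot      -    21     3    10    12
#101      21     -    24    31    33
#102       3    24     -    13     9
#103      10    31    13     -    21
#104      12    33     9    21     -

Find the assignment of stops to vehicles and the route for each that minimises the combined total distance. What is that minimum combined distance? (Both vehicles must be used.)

Minimum combined distance: 85 blocks.

Try each way of splitting the stops between the two vehicles (each non-empty) and, for each split, find the best tour for each vehicle:
  {#101} + {#102, #103, #104}: 42 + 43 = 85
  {#102} + {#101, #103, #104}: 6 + 85 = 91
  {#101, #102} + {#103, #104}: 48 + 43 = 91
  {#103} + {#101, #102, #104}: 20 + 66 = 86
  {#101, #103} + {#102, #104}: 62 + 24 = 86
  {#102, #103} + {#101, #104}: 26 + 66 = 92
  … (7 splits in total)
Best: vehicle 1 Depot → #101 → Depot = 42; vehicle 2 Depot → #102 → #104 → #103 → Depot = 43; combined 85.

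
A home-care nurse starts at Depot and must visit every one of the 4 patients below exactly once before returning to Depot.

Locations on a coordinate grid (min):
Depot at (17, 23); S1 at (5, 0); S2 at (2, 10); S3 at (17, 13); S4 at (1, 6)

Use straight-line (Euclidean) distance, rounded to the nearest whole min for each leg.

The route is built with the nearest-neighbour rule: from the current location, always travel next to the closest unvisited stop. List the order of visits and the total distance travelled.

At Depot the remaining stops are S3 10, S2 20, S4 23, S1 26; go to S3.
At S3 the remaining stops are S2 15, S4 17, S1 18; go to S2.
At S2 the remaining stops are S4 4, S1 10; go to S4.
At S4 the remaining stops are S1 7; go to S1.
Return S1→Depot: 26.
Total = 10 + 15 + 4 + 7 + 26 = 62.

Total distance 62 min via the nearest-neighbour route Depot → S3 → S2 → S4 → S1 → Depot.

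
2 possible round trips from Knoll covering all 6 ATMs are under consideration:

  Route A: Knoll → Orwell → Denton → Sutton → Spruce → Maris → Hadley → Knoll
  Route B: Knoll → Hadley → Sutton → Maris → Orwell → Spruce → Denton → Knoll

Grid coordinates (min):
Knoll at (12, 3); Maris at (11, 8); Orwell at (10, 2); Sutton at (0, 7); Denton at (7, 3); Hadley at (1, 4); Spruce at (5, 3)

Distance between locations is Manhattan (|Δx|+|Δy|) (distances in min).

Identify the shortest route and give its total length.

Route A: 3 + 4 + 11 + 9 + 11 + 14 + 12 = 64
Route B: 12 + 4 + 12 + 7 + 6 + 2 + 5 = 48

48 min — Route B is the shortest.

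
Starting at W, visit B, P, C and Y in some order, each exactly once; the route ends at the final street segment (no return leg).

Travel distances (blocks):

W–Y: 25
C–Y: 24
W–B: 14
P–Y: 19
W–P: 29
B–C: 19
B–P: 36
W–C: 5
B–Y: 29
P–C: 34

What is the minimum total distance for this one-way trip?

There are 4! = 24 possible orderings.
W - B - P - C - Y: 14+36+34+24 = 108
W - B - P - Y - C: 14+36+19+24 = 93
W - B - C - P - Y: 14+19+34+19 = 86
W - B - C - Y - P: 14+19+24+19 = 76
W - B - Y - P - C: 14+29+19+34 = 96
W - B - Y - C - P: 14+29+24+34 = 101
W - P - B - C - Y: 29+36+19+24 = 108
W - P - B - Y - C: 29+36+29+24 = 118
W - P - C - B - Y: 29+34+19+29 = 111
W - P - C - Y - B: 29+34+24+29 = 116
W - P - Y - B - C: 29+19+29+19 = 96
W - P - Y - C - B: 29+19+24+19 = 91
W - C - B - P - Y: 5+19+36+19 = 79
W - C - B - Y - P: 5+19+29+19 = 72
… (10 more)
The minimum is 72.
One shortest path: W → C → B → Y → P.

72 blocks — the minimum one-way total.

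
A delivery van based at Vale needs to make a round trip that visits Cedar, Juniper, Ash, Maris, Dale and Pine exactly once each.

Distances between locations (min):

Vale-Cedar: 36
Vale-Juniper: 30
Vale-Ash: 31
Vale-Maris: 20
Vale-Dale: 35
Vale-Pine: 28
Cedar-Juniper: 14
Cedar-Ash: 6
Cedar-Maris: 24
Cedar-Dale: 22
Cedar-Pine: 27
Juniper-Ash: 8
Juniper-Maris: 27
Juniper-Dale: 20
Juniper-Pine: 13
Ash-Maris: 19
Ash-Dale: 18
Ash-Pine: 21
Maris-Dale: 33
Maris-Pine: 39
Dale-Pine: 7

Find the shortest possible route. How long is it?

Vale→Cedar→Juniper→Ash→Maris→Dale→Pine→Vale: 36+14+8+19+33+7+28 = 145
Vale→Cedar→Juniper→Ash→Maris→Pine→Dale→Vale: 36+14+8+19+39+7+35 = 158
Vale→Cedar→Juniper→Ash→Dale→Maris→Pine→Vale: 36+14+8+18+33+39+28 = 176
Vale→Cedar→Juniper→Ash→Dale→Pine→Maris→Vale: 36+14+8+18+7+39+20 = 142
Vale→Cedar→Juniper→Ash→Pine→Maris→Dale→Vale: 36+14+8+21+39+33+35 = 186
Vale→Cedar→Juniper→Ash→Pine→Dale→Maris→Vale: 36+14+8+21+7+33+20 = 139
Vale→Cedar→Juniper→Maris→Ash→Dale→Pine→Vale: 36+14+27+19+18+7+28 = 149
Vale→Cedar→Juniper→Maris→Ash→Pine→Dale→Vale: 36+14+27+19+21+7+35 = 159
… (352 more)
Vale→Maris→Cedar→Ash→Juniper→Dale→Pine→Vale: 20+24+6+8+20+7+28 = 113  ← best
The minimum is 113.
One optimal route: Vale → Maris → Cedar → Ash → Juniper → Dale → Pine → Vale (or its reverse).

Minimum total distance: 113 min.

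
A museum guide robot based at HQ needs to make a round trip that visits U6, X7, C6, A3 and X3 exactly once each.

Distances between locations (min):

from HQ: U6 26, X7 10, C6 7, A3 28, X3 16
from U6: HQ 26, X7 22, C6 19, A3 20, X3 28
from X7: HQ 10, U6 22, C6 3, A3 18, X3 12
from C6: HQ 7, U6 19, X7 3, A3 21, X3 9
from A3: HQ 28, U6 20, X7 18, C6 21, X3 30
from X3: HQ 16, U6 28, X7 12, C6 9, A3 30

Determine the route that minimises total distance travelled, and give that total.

92 min — the shortest possible round trip.

With 5 stops there are 5!/2 = 60 distinct round trips (a route and its reverse cost the same).
HQ-U6-X7-C6-A3-X3-HQ: 26+22+3+21+30+16 = 118
HQ-U6-X7-C6-X3-A3-HQ: 26+22+3+9+30+28 = 118
HQ-U6-X7-A3-C6-X3-HQ: 26+22+18+21+9+16 = 112
HQ-U6-X7-A3-X3-C6-HQ: 26+22+18+30+9+7 = 112
HQ-U6-X7-X3-C6-A3-HQ: 26+22+12+9+21+28 = 118
HQ-U6-X7-X3-A3-C6-HQ: 26+22+12+30+21+7 = 118
HQ-U6-C6-X7-A3-X3-HQ: 26+19+3+18+30+16 = 112
HQ-U6-C6-X7-X3-A3-HQ: 26+19+3+12+30+28 = 118
HQ-U6-C6-A3-X7-X3-HQ: 26+19+21+18+12+16 = 112
HQ-U6-C6-A3-X3-X7-HQ: 26+19+21+30+12+10 = 118
HQ-U6-C6-X3-X7-A3-HQ: 26+19+9+12+18+28 = 112
HQ-U6-C6-X3-A3-X7-HQ: 26+19+9+30+18+10 = 112
HQ-U6-A3-X7-C6-X3-HQ: 26+20+18+3+9+16 = 92
HQ-U6-A3-X7-X3-C6-HQ: 26+20+18+12+9+7 = 92
… (46 more)
The minimum is 92.
One optimal route: HQ → U6 → A3 → X7 → C6 → X3 → HQ (or its reverse).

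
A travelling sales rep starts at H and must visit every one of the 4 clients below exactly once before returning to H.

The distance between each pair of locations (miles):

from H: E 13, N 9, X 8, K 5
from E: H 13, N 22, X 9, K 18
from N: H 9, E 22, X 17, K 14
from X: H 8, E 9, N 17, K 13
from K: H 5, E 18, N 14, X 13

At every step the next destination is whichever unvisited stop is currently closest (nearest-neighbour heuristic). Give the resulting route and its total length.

Total distance 58 miles via the nearest-neighbour route H → K → X → E → N → H.

At H the remaining stops are K 5, X 8, N 9, E 13; go to K.
At K the remaining stops are X 13, N 14, E 18; go to X.
At X the remaining stops are E 9, N 17; go to E.
At E the remaining stops are N 22; go to N.
Return N→H: 9.
Total = 5 + 13 + 9 + 22 + 9 = 58.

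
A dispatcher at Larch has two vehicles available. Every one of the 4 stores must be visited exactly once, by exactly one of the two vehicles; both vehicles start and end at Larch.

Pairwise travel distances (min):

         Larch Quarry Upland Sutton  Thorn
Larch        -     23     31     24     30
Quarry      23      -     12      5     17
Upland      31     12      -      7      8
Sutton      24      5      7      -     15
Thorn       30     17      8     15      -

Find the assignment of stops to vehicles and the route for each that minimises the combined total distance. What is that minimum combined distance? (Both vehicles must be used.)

Minimum combined distance: 115 min.

There are 2^3 − 1 = 7 ways to divide the 4 stops into two non-empty groups. For each, the best each vehicle can do is its own shortest tour through its group:
  {Quarry} + {Upland, Sutton, Thorn}: 46 + 69 = 115
  {Upland} + {Quarry, Sutton, Thorn}: 62 + 73 = 135
  {Quarry, Upland} + {Sutton, Thorn}: 66 + 69 = 135
  {Sutton} + {Quarry, Upland, Thorn}: 48 + 73 = 121
  {Quarry, Sutton} + {Upland, Thorn}: 52 + 69 = 121
  {Upland, Sutton} + {Quarry, Thorn}: 62 + 70 = 132
  … (7 splits in total)
Best: vehicle 1 Larch → Quarry → Larch = 46; vehicle 2 Larch → Sutton → Upland → Thorn → Larch = 69; combined 115.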